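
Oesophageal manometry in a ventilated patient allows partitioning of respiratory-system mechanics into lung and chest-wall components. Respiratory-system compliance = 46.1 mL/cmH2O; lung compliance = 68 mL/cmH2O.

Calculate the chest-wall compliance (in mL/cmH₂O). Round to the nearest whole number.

1/Ccw = 1/Crs − 1/CL.
1/Ccw = 1/46.1 − 1/68 = 0.006986.
Ccw = 143.14 mL/cmH2O.

143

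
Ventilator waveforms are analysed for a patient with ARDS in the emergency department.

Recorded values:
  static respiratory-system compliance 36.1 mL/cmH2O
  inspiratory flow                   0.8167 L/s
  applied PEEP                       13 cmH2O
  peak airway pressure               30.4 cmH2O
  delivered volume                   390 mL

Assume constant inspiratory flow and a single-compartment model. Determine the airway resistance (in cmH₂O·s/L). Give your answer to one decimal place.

Equation of motion (constant flow): PIP = Vt/C + R·V̇ + PEEP.
R·V̇ = PIP − Vt/C − PEEP = 30.4 − 390/36.1 − 13 = 30.4 − 10.803 − 13 = 6.597 cmH2O.
R = 6.597 / 0.8167 = 8.078 cmH2O·s/L.

8.1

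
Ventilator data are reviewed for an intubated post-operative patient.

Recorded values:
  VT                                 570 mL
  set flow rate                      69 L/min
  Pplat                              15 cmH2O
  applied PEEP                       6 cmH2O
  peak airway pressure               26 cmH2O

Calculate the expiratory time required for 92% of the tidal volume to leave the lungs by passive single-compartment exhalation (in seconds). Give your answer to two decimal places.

Flow: 69 L/min ÷ 60 = 1.15 L/s.
R = (PIP − Pplat)/V̇ = (26 − 15) / 1.15 = 11.0/1.15 = 9.565 cmH2O·s/L.
C = Vt/(Pplat − PEEP) = 570.0 / (15 − 6) = 570.0/9.0 = 63.333 mL/cmH2O.
τ = R × C = 9.565 × 0.06333 L/cmH2O = 0.6058 s.
t = −τ·ln(1 − 0.92) = −0.6058·ln(0.08) = 1.53 s.

1.53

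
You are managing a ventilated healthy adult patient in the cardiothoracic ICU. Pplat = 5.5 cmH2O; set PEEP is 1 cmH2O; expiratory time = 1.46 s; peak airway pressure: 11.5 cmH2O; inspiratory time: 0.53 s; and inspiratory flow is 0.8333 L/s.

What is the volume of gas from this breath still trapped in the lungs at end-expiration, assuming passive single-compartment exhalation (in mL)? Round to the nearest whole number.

Vt = flow × Ti = 0.8333 L/s × 0.53 s × 1000 mL/L = 441.65 mL.
R = (PIP − Pplat)/V̇ = (11.5 − 5.5) / 0.8333 = 6.0/0.8333 = 7.2 cmH2O·s/L.
C = Vt/(Pplat − PEEP) = 441.65 / (5.5 − 1) = 441.65/4.5 = 98.144 mL/cmH2O.
τ = R × C = 7.2 × 0.09814 L/cmH2O = 0.7066 s.
Fraction remaining = e^(−Te/τ) = e^(−1.46/0.7066) = 0.1267.
Trapped volume = 441.65 × 0.1267 = 55.957 mL.

56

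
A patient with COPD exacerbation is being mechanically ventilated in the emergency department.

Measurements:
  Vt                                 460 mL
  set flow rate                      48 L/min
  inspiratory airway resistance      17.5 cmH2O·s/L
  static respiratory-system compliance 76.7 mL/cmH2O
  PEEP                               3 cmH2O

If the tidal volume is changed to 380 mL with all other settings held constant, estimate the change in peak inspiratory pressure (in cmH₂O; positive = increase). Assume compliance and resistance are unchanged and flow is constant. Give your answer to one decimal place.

-1.0

PIP = Vt/C + R·V̇ + PEEP (constant-flow equation of motion).
Only the elastic term changes: ΔPIP = ΔVt / C = (380 − 460) / 76.7 = -1.043 cmH2O.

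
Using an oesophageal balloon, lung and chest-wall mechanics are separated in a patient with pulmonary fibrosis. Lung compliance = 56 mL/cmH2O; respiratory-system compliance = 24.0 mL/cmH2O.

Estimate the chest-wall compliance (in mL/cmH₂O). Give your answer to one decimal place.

42.0

1/Ccw = 1/Crs − 1/CL.
1/Ccw = 1/24.0 − 1/56 = 0.02381.
Ccw = 41.999 mL/cmH2O.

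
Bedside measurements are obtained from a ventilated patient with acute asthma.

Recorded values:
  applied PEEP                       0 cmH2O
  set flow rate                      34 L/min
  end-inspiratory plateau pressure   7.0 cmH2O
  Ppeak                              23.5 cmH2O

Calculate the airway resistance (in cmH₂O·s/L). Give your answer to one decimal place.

Flow: 34 L/min ÷ 60 = 0.5667 L/s.
Raw = (PIP − Pplat) / flow = (23.5 − 7.0) / 0.5667 = 16.5 / 0.5667 = 29.116 cmH2O·s/L.

29.1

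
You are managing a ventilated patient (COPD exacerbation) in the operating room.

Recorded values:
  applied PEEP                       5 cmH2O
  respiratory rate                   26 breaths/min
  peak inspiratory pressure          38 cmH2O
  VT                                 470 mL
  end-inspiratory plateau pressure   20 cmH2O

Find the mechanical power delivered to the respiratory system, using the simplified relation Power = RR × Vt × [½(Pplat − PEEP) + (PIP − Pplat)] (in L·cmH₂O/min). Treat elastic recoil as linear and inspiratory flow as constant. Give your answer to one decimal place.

311.6

Per-breath work = Vt × [½(Pplat−PEEP) + (PIP−Pplat)] = 0.470 × [0.5×15.0 + 18.0] = 0.470 × 25.5 = 11.985 L·cmH2O.
Power = 26 × 11.985 = 311.61 L·cmH2O/min.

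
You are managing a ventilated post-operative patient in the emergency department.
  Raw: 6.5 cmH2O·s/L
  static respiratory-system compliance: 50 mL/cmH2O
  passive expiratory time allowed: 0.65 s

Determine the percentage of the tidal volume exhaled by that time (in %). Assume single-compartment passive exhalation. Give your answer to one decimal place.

86.5

τ = R × C = 6.5 × 50 mL/cmH2O = 6.5 × 0.050 L/cmH2O = 0.325 s.
Passive exhalation: V(t)/V₀ = e^(−t/τ) = e^(−0.65/0.325) = 0.1353.
Fraction exhaled = 1 − 0.1353 = 0.8647 → 86.47%.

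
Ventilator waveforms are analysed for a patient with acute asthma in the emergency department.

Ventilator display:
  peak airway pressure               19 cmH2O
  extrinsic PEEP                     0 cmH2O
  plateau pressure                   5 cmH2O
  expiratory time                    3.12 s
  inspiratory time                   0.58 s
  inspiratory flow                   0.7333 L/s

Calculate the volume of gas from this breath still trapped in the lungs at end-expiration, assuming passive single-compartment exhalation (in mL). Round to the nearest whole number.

Vt = flow × Ti = 0.7333 L/s × 0.58 s × 1000 mL/L = 425.31 mL.
R = (PIP − Pplat)/V̇ = (19 − 5) / 0.7333 = 14.0/0.7333 = 19.092 cmH2O·s/L.
C = Vt/(Pplat − PEEP) = 425.31 / (5 − 0) = 425.31/5.0 = 85.062 mL/cmH2O.
τ = R × C = 19.092 × 0.08506 L/cmH2O = 1.624 s.
Fraction remaining = e^(−Te/τ) = e^(−3.12/1.624) = 0.1464.
Trapped volume = 425.31 × 0.1464 = 62.265 mL.

62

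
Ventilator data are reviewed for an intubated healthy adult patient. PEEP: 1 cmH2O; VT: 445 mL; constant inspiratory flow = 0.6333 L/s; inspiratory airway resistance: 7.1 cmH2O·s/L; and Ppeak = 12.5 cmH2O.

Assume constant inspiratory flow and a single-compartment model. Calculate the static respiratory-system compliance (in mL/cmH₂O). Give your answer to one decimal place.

63.5

Equation of motion (constant flow): PIP = Vt/C + R·V̇ + PEEP.
Vt/C = PIP − R·V̇ − PEEP = 12.5 − 7.1×0.6333 − 1 = 12.5 − 4.496 − 1 = 7.004 cmH2O.
C = Vt / 7.004 = 445 / 7.004 = 63.535 mL/cmH2O.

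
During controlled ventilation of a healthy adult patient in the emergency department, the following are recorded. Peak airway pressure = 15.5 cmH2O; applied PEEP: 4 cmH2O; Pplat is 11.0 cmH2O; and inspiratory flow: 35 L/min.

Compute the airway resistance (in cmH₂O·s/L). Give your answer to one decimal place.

Flow: 35 L/min ÷ 60 = 0.5833 L/s.
Raw = (PIP − Pplat) / flow = (15.5 − 11.0) / 0.5833 = 4.5 / 0.5833 = 7.715 cmH2O·s/L.

7.7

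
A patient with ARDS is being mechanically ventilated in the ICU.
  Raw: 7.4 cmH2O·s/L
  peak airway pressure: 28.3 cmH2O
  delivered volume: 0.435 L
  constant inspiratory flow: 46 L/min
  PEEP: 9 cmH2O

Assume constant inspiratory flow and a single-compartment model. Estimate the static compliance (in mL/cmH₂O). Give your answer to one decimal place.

31.9

Flow: 46 L/min ÷ 60 = 0.7667 L/s.
Equation of motion (constant flow): PIP = Vt/C + R·V̇ + PEEP.
Vt/C = PIP − R·V̇ − PEEP = 28.3 − 7.4×0.7667 − 9 = 28.3 − 5.674 − 9 = 13.626 cmH2O.
C = Vt / 13.626 = 435 / 13.626 = 31.924 mL/cmH2O.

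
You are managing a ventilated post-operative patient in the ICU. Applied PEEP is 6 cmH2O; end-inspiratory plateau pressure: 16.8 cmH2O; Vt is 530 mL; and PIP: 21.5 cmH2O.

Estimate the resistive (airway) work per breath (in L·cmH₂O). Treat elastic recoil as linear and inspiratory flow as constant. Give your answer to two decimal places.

With constant inspiratory flow the resistive pressure is constant at PIP − Pplat = 21.5 − 16.8 = 4.7 cmH2O, so resistive work = 4.7 × 0.530 = 2.491 L·cmH2O.

2.49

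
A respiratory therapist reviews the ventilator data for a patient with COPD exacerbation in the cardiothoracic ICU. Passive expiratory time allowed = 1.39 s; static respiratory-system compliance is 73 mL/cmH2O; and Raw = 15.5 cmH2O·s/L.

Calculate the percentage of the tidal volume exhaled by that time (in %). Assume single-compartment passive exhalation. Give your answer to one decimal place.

70.7

τ = R × C = 15.5 × 73 mL/cmH2O = 15.5 × 0.073 L/cmH2O = 1.132 s.
Passive exhalation: V(t)/V₀ = e^(−t/τ) = e^(−1.39/1.132) = 0.2929.
Fraction exhaled = 1 − 0.2929 = 0.7071 → 70.71%.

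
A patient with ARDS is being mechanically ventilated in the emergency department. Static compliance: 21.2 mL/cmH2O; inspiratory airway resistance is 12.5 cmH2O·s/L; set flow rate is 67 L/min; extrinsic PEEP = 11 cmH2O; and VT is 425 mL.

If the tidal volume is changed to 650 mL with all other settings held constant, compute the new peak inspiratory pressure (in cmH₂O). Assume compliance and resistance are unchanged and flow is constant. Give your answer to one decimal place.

Flow: 67 L/min ÷ 60 = 1.1167 L/s.
PIP = Vt/C + R·V̇ + PEEP (constant-flow equation of motion).
Only the elastic term changes: ΔPIP = ΔVt / C = (650 − 425) / 21.2 = 10.613 cmH2O.
Original PIP = 425/21.2 + 12.5×1.1167 + 11 = 45.006 cmH2O; new PIP = 45.006 + (10.613) = 55.619 cmH2O.

55.6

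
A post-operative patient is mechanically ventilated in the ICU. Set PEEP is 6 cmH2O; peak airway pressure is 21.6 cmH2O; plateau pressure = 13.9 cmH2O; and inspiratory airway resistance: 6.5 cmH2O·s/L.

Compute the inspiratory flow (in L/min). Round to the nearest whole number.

flow = (PIP − Pplat) / Raw = (21.6 − 13.9) / 6.5 = 1.185 L/s × 60 = 71.1 L/min.

71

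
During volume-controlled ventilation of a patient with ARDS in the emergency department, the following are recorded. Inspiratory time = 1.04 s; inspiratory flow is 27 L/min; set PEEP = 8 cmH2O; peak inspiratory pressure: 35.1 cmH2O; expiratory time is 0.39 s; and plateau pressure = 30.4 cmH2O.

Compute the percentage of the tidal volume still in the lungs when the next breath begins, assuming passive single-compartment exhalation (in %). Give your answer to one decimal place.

16.7

Flow: 27 L/min ÷ 60 = 0.45 L/s.
Vt = flow × Ti = 0.45 L/s × 1.04 s × 1000 mL/L = 468.0 mL.
R = (PIP − Pplat)/V̇ = (35.1 − 30.4) / 0.45 = 4.7/0.45 = 10.444 cmH2O·s/L.
C = Vt/(Pplat − PEEP) = 468.0 / (30.4 − 8) = 468.0/22.4 = 20.893 mL/cmH2O.
τ = R × C = 10.444 × 0.02089 L/cmH2O = 0.2182 s.
Fraction remaining at end-expiration = e^(−Te/τ) = e^(−0.39/0.2182) = 0.1674 → 16.74%.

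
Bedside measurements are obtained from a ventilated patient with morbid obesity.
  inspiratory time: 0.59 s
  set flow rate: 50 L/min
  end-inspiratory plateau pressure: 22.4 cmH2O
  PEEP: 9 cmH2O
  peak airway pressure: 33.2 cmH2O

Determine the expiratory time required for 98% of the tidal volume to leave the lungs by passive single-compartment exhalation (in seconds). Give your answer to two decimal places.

1.86

Flow: 50 L/min ÷ 60 = 0.8333 L/s.
Vt = flow × Ti = 0.8333 L/s × 0.59 s × 1000 mL/L = 491.65 mL.
R = (PIP − Pplat)/V̇ = (33.2 − 22.4) / 0.8333 = 10.8/0.8333 = 12.961 cmH2O·s/L.
C = Vt/(Pplat − PEEP) = 491.65 / (22.4 − 9) = 491.65/13.4 = 36.69 mL/cmH2O.
τ = R × C = 12.961 × 0.03669 L/cmH2O = 0.4755 s.
t = −τ·ln(1 − 0.98) = −0.4755·ln(0.02) = 1.86 s.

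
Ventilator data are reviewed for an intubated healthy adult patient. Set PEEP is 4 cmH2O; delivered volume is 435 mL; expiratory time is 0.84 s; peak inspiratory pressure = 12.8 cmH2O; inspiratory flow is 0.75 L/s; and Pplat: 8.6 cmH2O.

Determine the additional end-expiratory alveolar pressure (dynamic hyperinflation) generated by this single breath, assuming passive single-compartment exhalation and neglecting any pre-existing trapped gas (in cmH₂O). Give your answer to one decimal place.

R = (PIP − Pplat)/V̇ = (12.8 − 8.6) / 0.75 = 4.2/0.75 = 5.6 cmH2O·s/L.
C = Vt/(Pplat − PEEP) = 435.0 / (8.6 − 4) = 435.0/4.6 = 94.565 mL/cmH2O.
τ = R × C = 5.6 × 0.09457 L/cmH2O = 0.5296 s.
Fraction remaining = e^(−Te/τ) = e^(−0.84/0.5296) = 0.2047; trapped volume = 435.0 × 0.2047 = 89.045 mL.
Additional alveolar pressure from trapping ≈ V_trapped / C = 89.045 / 94.565 = 0.9416 cmH2O.

0.9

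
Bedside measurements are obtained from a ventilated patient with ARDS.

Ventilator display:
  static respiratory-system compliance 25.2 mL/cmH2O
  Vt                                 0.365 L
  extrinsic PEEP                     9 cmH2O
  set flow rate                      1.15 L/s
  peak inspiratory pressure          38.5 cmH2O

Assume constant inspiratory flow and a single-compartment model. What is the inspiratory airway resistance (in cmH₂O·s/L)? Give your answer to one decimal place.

Equation of motion (constant flow): PIP = Vt/C + R·V̇ + PEEP.
R·V̇ = PIP − Vt/C − PEEP = 38.5 − 365/25.2 − 9 = 38.5 − 14.484 − 9 = 15.016 cmH2O.
R = 15.016 / 1.15 = 13.057 cmH2O·s/L.

13.1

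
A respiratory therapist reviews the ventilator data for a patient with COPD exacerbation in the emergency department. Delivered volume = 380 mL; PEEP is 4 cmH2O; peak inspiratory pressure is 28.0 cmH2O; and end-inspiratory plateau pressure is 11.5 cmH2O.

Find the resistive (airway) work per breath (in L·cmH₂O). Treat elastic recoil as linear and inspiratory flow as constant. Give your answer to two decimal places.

With constant inspiratory flow the resistive pressure is constant at PIP − Pplat = 28.0 − 11.5 = 16.5 cmH2O, so resistive work = 16.5 × 0.380 = 6.27 L·cmH2O.

6.27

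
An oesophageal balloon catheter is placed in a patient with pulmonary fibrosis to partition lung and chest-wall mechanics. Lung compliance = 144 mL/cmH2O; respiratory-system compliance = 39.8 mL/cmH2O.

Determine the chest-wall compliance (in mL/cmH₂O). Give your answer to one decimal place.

1/Ccw = 1/Crs − 1/CL.
1/Ccw = 1/39.8 − 1/144 = 0.01818.
Ccw = 55.006 mL/cmH2O.

55.0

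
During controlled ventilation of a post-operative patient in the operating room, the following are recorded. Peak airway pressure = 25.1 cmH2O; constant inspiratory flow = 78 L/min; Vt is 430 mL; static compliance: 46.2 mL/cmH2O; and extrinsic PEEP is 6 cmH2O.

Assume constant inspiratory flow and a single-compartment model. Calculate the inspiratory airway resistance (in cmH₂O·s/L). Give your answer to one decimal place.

Flow: 78 L/min ÷ 60 = 1.3 L/s.
Equation of motion (constant flow): PIP = Vt/C + R·V̇ + PEEP.
R·V̇ = PIP − Vt/C − PEEP = 25.1 − 430/46.2 − 6 = 25.1 − 9.307 − 6 = 9.793 cmH2O.
R = 9.793 / 1.3 = 7.533 cmH2O·s/L.

7.5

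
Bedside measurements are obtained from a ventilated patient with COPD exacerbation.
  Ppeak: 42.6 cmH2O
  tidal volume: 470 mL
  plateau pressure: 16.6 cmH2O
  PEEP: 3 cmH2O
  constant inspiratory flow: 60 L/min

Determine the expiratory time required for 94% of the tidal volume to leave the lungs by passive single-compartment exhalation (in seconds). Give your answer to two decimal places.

2.53

Flow: 60 L/min ÷ 60 = 1 L/s.
R = (PIP − Pplat)/V̇ = (42.6 − 16.6) / 1 = 26.0/1 = 26.0 cmH2O·s/L.
C = Vt/(Pplat − PEEP) = 470.0 / (16.6 − 3) = 470.0/13.6 = 34.559 mL/cmH2O.
τ = R × C = 26.0 × 0.03456 L/cmH2O = 0.8986 s.
t = −τ·ln(1 − 0.94) = −0.8986·ln(0.06) = 2.528 s.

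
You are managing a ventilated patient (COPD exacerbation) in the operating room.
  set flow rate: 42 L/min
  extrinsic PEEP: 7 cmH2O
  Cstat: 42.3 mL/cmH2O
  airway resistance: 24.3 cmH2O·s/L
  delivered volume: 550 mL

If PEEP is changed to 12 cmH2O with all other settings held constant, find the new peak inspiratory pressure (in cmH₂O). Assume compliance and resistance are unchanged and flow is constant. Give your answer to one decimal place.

Flow: 42 L/min ÷ 60 = 0.7 L/s.
PIP = Vt/C + R·V̇ + PEEP (constant-flow equation of motion).
Only the baseline term changes: ΔPIP = ΔPEEP = 12 − 7 = 5.0 cmH2O.
Original PIP = 550/42.3 + 24.3×0.7 + 7 = 37.012 cmH2O; new PIP = 37.012 + (5.0) = 42.012 cmH2O.

42.0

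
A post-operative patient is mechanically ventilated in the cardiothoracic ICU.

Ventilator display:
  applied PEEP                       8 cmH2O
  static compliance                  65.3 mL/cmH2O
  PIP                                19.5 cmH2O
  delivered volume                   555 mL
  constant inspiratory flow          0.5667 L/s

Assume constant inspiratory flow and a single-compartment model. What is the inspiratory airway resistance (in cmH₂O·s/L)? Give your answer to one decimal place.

5.3

Equation of motion (constant flow): PIP = Vt/C + R·V̇ + PEEP.
R·V̇ = PIP − Vt/C − PEEP = 19.5 − 555/65.3 − 8 = 19.5 − 8.499 − 8 = 3.001 cmH2O.
R = 3.001 / 0.5667 = 5.296 cmH2O·s/L.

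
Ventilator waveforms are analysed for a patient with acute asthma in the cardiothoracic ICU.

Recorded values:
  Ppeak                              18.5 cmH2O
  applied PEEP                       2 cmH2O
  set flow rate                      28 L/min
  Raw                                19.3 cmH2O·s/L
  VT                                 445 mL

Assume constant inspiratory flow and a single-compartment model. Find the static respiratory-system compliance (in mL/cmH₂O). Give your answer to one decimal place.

Flow: 28 L/min ÷ 60 = 0.4667 L/s.
Equation of motion (constant flow): PIP = Vt/C + R·V̇ + PEEP.
Vt/C = PIP − R·V̇ − PEEP = 18.5 − 19.3×0.4667 − 2 = 18.5 − 9.007 − 2 = 7.493 cmH2O.
C = Vt / 7.493 = 445 / 7.493 = 59.389 mL/cmH2O.

59.4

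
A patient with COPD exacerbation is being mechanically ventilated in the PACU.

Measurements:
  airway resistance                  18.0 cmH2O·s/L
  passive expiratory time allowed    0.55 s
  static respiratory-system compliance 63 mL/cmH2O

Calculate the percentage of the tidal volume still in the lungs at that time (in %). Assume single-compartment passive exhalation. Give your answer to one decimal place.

τ = R × C = 18.0 × 63 mL/cmH2O = 18.0 × 0.063 L/cmH2O = 1.134 s.
Passive exhalation: V(t)/V₀ = e^(−t/τ) = e^(−0.55/1.134) = 0.6157.
Fraction remaining = 0.6157 → 61.57%.

61.6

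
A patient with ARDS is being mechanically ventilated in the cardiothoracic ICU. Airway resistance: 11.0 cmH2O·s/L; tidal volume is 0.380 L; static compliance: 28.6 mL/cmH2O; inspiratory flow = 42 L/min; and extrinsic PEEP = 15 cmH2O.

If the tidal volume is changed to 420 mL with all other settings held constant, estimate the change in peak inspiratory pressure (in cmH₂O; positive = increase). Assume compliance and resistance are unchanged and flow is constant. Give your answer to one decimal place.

1.4

PIP = Vt/C + R·V̇ + PEEP (constant-flow equation of motion).
Only the elastic term changes: ΔPIP = ΔVt / C = (420 − 380) / 28.6 = 1.399 cmH2O.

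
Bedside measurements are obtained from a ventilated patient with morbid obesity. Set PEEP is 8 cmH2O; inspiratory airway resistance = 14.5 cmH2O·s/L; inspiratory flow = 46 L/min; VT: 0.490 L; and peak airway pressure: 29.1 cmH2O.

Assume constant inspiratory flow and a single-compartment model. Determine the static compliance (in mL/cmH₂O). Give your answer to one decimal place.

Flow: 46 L/min ÷ 60 = 0.7667 L/s.
Equation of motion (constant flow): PIP = Vt/C + R·V̇ + PEEP.
Vt/C = PIP − R·V̇ − PEEP = 29.1 − 14.5×0.7667 − 8 = 29.1 − 11.117 − 8 = 9.983 cmH2O.
C = Vt / 9.983 = 490 / 9.983 = 49.083 mL/cmH2O.

49.1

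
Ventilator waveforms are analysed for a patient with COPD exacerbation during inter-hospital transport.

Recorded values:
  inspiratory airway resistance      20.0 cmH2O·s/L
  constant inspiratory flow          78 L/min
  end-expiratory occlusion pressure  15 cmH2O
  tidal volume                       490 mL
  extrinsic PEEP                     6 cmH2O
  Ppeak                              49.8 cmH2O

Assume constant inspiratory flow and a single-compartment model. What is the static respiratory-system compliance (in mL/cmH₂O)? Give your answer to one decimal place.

55.7

Flow: 78 L/min ÷ 60 = 1.3 L/s.
Total PEEP = 15 cmH2O (set 6 + intrinsic 9); this is the baseline alveolar pressure.
Equation of motion (constant flow): PIP = Vt/C + R·V̇ + PEEP.
Vt/C = PIP − R·V̇ − PEEP = 49.8 − 20.0×1.3 − 15 = 49.8 − 26.0 − 15 = 8.8 cmH2O.
C = Vt / 8.8 = 490 / 8.8 = 55.682 mL/cmH2O.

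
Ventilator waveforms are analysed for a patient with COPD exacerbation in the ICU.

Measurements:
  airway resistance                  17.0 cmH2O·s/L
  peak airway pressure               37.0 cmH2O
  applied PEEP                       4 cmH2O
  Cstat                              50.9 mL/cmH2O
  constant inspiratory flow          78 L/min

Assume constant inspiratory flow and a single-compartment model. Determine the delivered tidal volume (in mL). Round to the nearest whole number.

Flow: 78 L/min ÷ 60 = 1.3 L/s.
Equation of motion (constant flow): PIP = Vt/C + R·V̇ + PEEP.
Vt/C = PIP − R·V̇ − PEEP = 37.0 − 22.1 − 4 = 10.9 cmH2O.
Vt = C × 10.9 = 50.9 × 10.9 = 554.81 mL.

555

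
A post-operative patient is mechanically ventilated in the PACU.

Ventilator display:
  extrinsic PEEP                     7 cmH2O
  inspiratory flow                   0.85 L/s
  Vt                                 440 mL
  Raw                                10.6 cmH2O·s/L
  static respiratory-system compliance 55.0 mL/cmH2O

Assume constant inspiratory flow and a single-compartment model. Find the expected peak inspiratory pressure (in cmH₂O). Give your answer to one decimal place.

24.0

Equation of motion (constant flow): PIP = Vt/C + R·V̇ + PEEP.
PIP = 440/55.0 + 10.6×0.85 + 7 = 8.0 + 9.01 + 7 = 24.01 cmH2O.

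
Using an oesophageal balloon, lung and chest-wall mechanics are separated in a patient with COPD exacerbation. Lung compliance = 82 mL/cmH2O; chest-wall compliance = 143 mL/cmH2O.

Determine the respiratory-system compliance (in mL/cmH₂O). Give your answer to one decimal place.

52.1

Lung and chest wall are elastances in series: 1/Crs = 1/CL + 1/Ccw.
1/Crs = 1/82 + 1/143 = 0.01919.
Crs = 52.11 mL/cmH2O.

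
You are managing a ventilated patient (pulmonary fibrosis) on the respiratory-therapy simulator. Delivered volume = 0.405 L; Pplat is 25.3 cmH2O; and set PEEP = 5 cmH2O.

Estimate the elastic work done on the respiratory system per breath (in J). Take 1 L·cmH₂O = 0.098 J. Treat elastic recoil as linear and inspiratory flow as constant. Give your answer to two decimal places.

Elastic work ≈ ½ × (Pplat − PEEP) × Vt = 0.5 × (25.3 − 5) × 0.405 L = 0.5 × 20.3 × 0.405 = 4.111 L·cmH2O.
× 0.098 J/(L·cmH2O) → 0.4029 J.

0.40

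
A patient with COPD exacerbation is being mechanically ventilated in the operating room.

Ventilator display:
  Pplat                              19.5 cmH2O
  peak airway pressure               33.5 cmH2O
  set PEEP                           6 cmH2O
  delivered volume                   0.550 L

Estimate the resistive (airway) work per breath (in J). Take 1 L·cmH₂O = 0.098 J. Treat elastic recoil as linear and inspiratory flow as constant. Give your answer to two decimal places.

With constant inspiratory flow the resistive pressure is constant at PIP − Pplat = 33.5 − 19.5 = 14.0 cmH2O, so resistive work = 14.0 × 0.550 = 7.7 L·cmH2O.
× 0.098 J/(L·cmH2O) → 0.7546 J.

0.75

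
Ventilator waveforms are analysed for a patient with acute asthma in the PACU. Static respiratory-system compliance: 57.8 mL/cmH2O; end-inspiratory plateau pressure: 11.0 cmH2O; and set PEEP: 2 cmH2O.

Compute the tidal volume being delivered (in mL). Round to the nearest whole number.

520

Vt = Cstat × (Pplat − PEEP) = 57.8 × (11.0 − 2) = 57.8 × 9.0 = 520.2 mL.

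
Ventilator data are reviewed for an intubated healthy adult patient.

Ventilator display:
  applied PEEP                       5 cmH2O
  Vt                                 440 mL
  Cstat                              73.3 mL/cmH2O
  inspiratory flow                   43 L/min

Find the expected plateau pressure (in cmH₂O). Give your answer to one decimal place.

Pplat = PEEP + Vt / Cstat = 5 + 440 / 73.3 = 5 + 6.003 = 11.003 cmH2O.

11.0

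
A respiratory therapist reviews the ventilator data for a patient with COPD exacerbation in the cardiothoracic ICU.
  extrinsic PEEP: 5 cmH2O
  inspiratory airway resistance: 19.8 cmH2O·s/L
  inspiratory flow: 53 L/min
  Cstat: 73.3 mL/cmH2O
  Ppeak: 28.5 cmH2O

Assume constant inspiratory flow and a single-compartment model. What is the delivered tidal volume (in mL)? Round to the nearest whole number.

Flow: 53 L/min ÷ 60 = 0.8833 L/s.
Equation of motion (constant flow): PIP = Vt/C + R·V̇ + PEEP.
Vt/C = PIP − R·V̇ − PEEP = 28.5 − 17.489 − 5 = 6.011 cmH2O.
Vt = C × 6.011 = 73.3 × 6.011 = 440.61 mL.

441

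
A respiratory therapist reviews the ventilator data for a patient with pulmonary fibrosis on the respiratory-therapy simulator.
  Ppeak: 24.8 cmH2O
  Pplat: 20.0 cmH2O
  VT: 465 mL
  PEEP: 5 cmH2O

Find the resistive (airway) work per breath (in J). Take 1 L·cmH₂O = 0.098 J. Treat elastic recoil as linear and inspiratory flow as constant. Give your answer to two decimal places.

With constant inspiratory flow the resistive pressure is constant at PIP − Pplat = 24.8 − 20.0 = 4.8 cmH2O, so resistive work = 4.8 × 0.465 = 2.232 L·cmH2O.
× 0.098 J/(L·cmH2O) → 0.2187 J.

0.22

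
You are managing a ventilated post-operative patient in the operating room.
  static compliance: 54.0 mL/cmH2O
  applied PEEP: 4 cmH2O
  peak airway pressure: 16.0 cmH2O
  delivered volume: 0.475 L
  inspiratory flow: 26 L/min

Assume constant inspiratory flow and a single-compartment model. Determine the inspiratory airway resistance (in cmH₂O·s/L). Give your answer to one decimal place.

Flow: 26 L/min ÷ 60 = 0.4333 L/s.
Equation of motion (constant flow): PIP = Vt/C + R·V̇ + PEEP.
R·V̇ = PIP − Vt/C − PEEP = 16.0 − 475/54.0 − 4 = 16.0 − 8.796 − 4 = 3.204 cmH2O.
R = 3.204 / 0.4333 = 7.394 cmH2O·s/L.

7.4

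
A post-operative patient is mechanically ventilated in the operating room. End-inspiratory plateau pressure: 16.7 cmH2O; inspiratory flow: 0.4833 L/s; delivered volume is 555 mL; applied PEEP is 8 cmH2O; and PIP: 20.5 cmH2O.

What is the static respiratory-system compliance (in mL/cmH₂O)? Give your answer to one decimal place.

Cstat = Vt / (Pplat − PEEP) = 555 / (16.7 − 8) = 555 / 8.7 = 63.793 mL/cmH2O.

63.8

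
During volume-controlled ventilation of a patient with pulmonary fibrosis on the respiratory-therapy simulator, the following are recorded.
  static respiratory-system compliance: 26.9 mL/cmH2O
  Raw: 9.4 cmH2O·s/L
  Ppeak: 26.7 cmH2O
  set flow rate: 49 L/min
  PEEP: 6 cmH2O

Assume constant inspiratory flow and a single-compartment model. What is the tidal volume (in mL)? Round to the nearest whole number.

350

Flow: 49 L/min ÷ 60 = 0.8167 L/s.
Equation of motion (constant flow): PIP = Vt/C + R·V̇ + PEEP.
Vt/C = PIP − R·V̇ − PEEP = 26.7 − 7.677 − 6 = 13.023 cmH2O.
Vt = C × 13.023 = 26.9 × 13.023 = 350.32 mL.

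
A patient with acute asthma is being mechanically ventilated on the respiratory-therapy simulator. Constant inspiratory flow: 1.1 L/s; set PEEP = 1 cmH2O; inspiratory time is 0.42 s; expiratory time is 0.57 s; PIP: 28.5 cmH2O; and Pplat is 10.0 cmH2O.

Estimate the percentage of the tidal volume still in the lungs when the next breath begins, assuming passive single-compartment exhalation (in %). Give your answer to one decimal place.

51.7

Vt = flow × Ti = 1.1 L/s × 0.42 s × 1000 mL/L = 462.0 mL.
R = (PIP − Pplat)/V̇ = (28.5 − 10.0) / 1.1 = 18.5/1.1 = 16.818 cmH2O·s/L.
C = Vt/(Pplat − PEEP) = 462.0 / (10.0 − 1) = 462.0/9.0 = 51.333 mL/cmH2O.
τ = R × C = 16.818 × 0.05133 L/cmH2O = 0.8633 s.
Fraction remaining at end-expiration = e^(−Te/τ) = e^(−0.57/0.8633) = 0.5167 → 51.67%.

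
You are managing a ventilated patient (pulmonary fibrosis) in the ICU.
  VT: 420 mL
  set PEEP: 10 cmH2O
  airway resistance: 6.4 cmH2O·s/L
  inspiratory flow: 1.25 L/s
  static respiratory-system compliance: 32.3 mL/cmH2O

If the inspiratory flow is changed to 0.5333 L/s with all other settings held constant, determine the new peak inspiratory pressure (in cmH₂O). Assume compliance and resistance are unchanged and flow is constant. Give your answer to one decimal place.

PIP = Vt/C + R·V̇ + PEEP (constant-flow equation of motion).
Only the resistive term changes: ΔPIP = R × ΔV̇ = 6.4 × (0.5333 − 1.25) = 6.4 × -0.7167 = -4.587 cmH2O.
Original PIP = 420/32.3 + 6.4×1.25 + 10 = 31.003 cmH2O; new PIP = 31.003 + (-4.587) = 26.416 cmH2O.

26.4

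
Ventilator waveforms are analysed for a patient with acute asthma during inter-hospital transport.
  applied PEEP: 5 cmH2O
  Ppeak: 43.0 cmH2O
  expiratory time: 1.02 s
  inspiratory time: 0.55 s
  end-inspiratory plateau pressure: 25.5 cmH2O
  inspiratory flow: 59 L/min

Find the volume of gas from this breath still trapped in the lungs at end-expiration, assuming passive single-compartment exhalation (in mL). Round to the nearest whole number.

Flow: 59 L/min ÷ 60 = 0.9833 L/s.
Vt = flow × Ti = 0.9833 L/s × 0.55 s × 1000 mL/L = 540.82 mL.
R = (PIP − Pplat)/V̇ = (43.0 − 25.5) / 0.9833 = 17.5/0.9833 = 17.797 cmH2O·s/L.
C = Vt/(Pplat − PEEP) = 540.82 / (25.5 − 5) = 540.82/20.5 = 26.381 mL/cmH2O.
τ = R × C = 17.797 × 0.02638 L/cmH2O = 0.4695 s.
Fraction remaining = e^(−Te/τ) = e^(−1.02/0.4695) = 0.1139.
Trapped volume = 540.82 × 0.1139 = 61.599 mL.

62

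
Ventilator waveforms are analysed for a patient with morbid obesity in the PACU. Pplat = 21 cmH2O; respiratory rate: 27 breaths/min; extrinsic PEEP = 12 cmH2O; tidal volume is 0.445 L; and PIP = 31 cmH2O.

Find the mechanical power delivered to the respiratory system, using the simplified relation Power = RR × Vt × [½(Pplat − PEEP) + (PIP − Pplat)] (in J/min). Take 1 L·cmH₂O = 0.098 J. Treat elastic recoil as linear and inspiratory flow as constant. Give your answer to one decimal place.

17.1

Per-breath work = Vt × [½(Pplat−PEEP) + (PIP−Pplat)] = 0.445 × [0.5×9.0 + 10.0] = 0.445 × 14.5 = 6.453 L·cmH2O.
Power = 27 × 6.453 = 174.23 L·cmH2O/min.
× 0.098 J/(L·cmH2O) → 17.075 J/min.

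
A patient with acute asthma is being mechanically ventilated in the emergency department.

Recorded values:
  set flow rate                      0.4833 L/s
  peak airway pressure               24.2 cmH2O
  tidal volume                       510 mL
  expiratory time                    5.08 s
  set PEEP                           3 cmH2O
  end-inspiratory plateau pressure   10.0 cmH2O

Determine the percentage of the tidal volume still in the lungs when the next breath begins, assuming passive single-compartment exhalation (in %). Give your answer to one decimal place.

R = (PIP − Pplat)/V̇ = (24.2 − 10.0) / 0.4833 = 14.2/0.4833 = 29.381 cmH2O·s/L.
C = Vt/(Pplat − PEEP) = 510.0 / (10.0 − 3) = 510.0/7.0 = 72.857 mL/cmH2O.
τ = R × C = 29.381 × 0.07286 L/cmH2O = 2.141 s.
Fraction remaining at end-expiration = e^(−Te/τ) = e^(−5.08/2.141) = 0.09323 → 9.323%.

9.3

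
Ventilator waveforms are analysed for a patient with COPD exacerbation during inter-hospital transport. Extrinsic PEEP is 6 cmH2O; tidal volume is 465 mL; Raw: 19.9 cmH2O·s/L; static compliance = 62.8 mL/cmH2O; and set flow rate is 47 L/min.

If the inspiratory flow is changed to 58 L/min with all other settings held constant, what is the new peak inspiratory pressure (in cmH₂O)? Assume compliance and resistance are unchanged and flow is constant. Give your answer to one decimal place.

Flow: 47 L/min ÷ 60 = 0.7833 L/s.
New flow: 58 L/min ÷ 60 = 0.9667 L/s.
PIP = Vt/C + R·V̇ + PEEP (constant-flow equation of motion).
Only the resistive term changes: ΔPIP = R × ΔV̇ = 19.9 × (0.9667 − 0.7833) = 19.9 × 0.1834 = 3.65 cmH2O.
Original PIP = 465/62.8 + 19.9×0.7833 + 6 = 28.992 cmH2O; new PIP = 28.992 + (3.65) = 32.642 cmH2O.

32.6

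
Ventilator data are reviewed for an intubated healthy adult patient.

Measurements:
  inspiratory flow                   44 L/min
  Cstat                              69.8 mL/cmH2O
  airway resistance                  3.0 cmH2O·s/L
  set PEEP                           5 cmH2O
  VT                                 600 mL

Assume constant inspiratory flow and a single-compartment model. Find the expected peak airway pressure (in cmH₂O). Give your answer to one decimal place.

15.8

Flow: 44 L/min ÷ 60 = 0.7333 L/s.
Equation of motion (constant flow): PIP = Vt/C + R·V̇ + PEEP.
PIP = 600/69.8 + 3.0×0.7333 + 5 = 8.596 + 2.2 + 5 = 15.796 cmH2O.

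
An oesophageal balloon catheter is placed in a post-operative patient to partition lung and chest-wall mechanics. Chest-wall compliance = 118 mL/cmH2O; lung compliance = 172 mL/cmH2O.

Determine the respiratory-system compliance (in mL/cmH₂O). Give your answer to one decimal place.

Lung and chest wall are elastances in series: 1/Crs = 1/CL + 1/Ccw.
1/Crs = 1/172 + 1/118 = 0.01429.
Crs = 69.979 mL/cmH2O.

70.0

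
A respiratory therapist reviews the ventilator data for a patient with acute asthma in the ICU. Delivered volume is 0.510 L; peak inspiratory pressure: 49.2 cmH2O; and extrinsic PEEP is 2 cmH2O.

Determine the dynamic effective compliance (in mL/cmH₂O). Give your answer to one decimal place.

Dynamic compliance = Vt / (PIP − PEEP) = 510 / (49.2 − 2) = 510 / 47.2 = 10.805 mL/cmH2O.

10.8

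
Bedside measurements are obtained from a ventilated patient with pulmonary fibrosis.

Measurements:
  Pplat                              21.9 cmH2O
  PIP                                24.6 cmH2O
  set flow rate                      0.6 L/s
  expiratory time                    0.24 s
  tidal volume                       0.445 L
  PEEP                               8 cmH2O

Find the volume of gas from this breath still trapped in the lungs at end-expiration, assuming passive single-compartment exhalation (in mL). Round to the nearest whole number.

R = (PIP − Pplat)/V̇ = (24.6 − 21.9) / 0.6 = 2.7/0.6 = 4.5 cmH2O·s/L.
C = Vt/(Pplat − PEEP) = 445.0 / (21.9 − 8) = 445.0/13.9 = 32.014 mL/cmH2O.
τ = R × C = 4.5 × 0.03201 L/cmH2O = 0.144 s.
Fraction remaining = e^(−Te/τ) = e^(−0.24/0.144) = 0.1889.
Trapped volume = 445.0 × 0.1889 = 84.061 mL.

84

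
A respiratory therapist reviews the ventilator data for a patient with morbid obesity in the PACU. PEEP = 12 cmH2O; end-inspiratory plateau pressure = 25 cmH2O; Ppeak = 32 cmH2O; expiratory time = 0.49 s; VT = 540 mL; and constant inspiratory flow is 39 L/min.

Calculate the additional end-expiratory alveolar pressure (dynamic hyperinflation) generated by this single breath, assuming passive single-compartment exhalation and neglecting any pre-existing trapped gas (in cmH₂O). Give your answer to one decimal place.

Flow: 39 L/min ÷ 60 = 0.65 L/s.
R = (PIP − Pplat)/V̇ = (32 − 25) / 0.65 = 7.0/0.65 = 10.769 cmH2O·s/L.
C = Vt/(Pplat − PEEP) = 540.0 / (25 − 12) = 540.0/13.0 = 41.538 mL/cmH2O.
τ = R × C = 10.769 × 0.04154 L/cmH2O = 0.4473 s.
Fraction remaining = e^(−Te/τ) = e^(−0.49/0.4473) = 0.3344; trapped volume = 540.0 × 0.3344 = 180.58 mL.
Additional alveolar pressure from trapping ≈ V_trapped / C = 180.58 / 41.538 = 4.347 cmH2O.

4.3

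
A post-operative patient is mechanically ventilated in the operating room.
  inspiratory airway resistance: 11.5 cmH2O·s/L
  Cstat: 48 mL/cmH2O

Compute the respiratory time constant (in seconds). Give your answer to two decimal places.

0.55

τ = R × C = 11.5 × 48 mL/cmH2O = 11.5 × 0.048 L/cmH2O = 0.552 s.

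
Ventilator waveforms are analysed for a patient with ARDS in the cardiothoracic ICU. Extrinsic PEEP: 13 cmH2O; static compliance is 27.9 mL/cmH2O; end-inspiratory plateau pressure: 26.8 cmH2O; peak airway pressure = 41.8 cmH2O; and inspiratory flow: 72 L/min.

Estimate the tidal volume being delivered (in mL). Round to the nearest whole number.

Vt = Cstat × (Pplat − PEEP) = 27.9 × (26.8 − 13) = 27.9 × 13.8 = 385.02 mL.

385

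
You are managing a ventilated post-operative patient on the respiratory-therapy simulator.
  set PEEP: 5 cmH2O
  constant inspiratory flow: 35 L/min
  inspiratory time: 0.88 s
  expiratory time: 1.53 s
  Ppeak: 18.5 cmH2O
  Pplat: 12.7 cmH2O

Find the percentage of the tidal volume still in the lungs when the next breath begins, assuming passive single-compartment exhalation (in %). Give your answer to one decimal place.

Flow: 35 L/min ÷ 60 = 0.5833 L/s.
Vt = flow × Ti = 0.5833 L/s × 0.88 s × 1000 mL/L = 513.3 mL.
R = (PIP − Pplat)/V̇ = (18.5 − 12.7) / 0.5833 = 5.8/0.5833 = 9.943 cmH2O·s/L.
C = Vt/(Pplat − PEEP) = 513.3 / (12.7 − 5) = 513.3/7.7 = 66.662 mL/cmH2O.
τ = R × C = 9.943 × 0.06666 L/cmH2O = 0.6628 s.
Fraction remaining at end-expiration = e^(−Te/τ) = e^(−1.53/0.6628) = 0.09942 → 9.942%.

9.9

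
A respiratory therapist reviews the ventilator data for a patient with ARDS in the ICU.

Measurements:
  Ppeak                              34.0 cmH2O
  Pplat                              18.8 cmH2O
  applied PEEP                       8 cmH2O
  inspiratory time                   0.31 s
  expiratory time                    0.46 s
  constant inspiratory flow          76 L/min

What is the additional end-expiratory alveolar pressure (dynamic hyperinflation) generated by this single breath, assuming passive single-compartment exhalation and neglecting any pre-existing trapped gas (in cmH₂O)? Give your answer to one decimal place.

3.8

Flow: 76 L/min ÷ 60 = 1.2667 L/s.
Vt = flow × Ti = 1.2667 L/s × 0.31 s × 1000 mL/L = 392.68 mL.
R = (PIP − Pplat)/V̇ = (34.0 − 18.8) / 1.2667 = 15.2/1.2667 = 12.0 cmH2O·s/L.
C = Vt/(Pplat − PEEP) = 392.68 / (18.8 − 8) = 392.68/10.8 = 36.359 mL/cmH2O.
τ = R × C = 12.0 × 0.03636 L/cmH2O = 0.4363 s.
Fraction remaining = e^(−Te/τ) = e^(−0.46/0.4363) = 0.3484; trapped volume = 392.68 × 0.3484 = 136.81 mL.
Additional alveolar pressure from trapping ≈ V_trapped / C = 136.81 / 36.359 = 3.763 cmH2O.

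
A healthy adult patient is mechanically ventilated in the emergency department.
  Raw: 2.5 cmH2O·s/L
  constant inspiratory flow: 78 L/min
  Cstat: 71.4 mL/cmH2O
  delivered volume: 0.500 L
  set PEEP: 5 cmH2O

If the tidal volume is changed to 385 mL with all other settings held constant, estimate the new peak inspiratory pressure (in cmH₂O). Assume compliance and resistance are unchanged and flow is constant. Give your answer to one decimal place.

Flow: 78 L/min ÷ 60 = 1.3 L/s.
PIP = Vt/C + R·V̇ + PEEP (constant-flow equation of motion).
Only the elastic term changes: ΔPIP = ΔVt / C = (385 − 500) / 71.4 = -1.611 cmH2O.
Original PIP = 500/71.4 + 2.5×1.3 + 5 = 15.253 cmH2O; new PIP = 15.253 + (-1.611) = 13.642 cmH2O.

13.6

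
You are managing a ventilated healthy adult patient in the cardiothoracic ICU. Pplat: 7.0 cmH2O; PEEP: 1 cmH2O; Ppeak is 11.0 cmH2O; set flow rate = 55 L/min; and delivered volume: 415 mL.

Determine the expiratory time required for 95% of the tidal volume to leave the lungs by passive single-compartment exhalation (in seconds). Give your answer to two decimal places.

Flow: 55 L/min ÷ 60 = 0.9167 L/s.
R = (PIP − Pplat)/V̇ = (11.0 − 7.0) / 0.9167 = 4.0/0.9167 = 4.363 cmH2O·s/L.
C = Vt/(Pplat − PEEP) = 415.0 / (7.0 − 1) = 415.0/6.0 = 69.167 mL/cmH2O.
τ = R × C = 4.363 × 0.06917 L/cmH2O = 0.3018 s.
t = −τ·ln(1 − 0.95) = −0.3018·ln(0.05) = 0.9041 s.

0.90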